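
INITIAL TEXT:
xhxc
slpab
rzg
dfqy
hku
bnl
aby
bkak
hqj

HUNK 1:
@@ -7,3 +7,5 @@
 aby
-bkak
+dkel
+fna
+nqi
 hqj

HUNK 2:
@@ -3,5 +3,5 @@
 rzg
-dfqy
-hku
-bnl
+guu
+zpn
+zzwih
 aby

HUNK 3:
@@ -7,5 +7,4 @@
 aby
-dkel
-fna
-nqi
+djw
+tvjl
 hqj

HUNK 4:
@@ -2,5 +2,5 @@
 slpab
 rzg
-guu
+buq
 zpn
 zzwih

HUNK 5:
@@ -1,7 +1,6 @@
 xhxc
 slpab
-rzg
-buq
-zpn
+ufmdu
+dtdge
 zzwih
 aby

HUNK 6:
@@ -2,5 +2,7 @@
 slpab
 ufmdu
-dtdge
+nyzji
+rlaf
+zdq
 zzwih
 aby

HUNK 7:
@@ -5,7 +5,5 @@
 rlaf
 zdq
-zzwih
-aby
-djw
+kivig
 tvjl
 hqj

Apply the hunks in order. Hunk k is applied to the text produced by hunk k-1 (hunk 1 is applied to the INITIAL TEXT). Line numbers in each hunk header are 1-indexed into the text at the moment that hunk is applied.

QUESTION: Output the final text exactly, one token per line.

Answer: xhxc
slpab
ufmdu
nyzji
rlaf
zdq
kivig
tvjl
hqj

Derivation:
Hunk 1: at line 7 remove [bkak] add [dkel,fna,nqi] -> 11 lines: xhxc slpab rzg dfqy hku bnl aby dkel fna nqi hqj
Hunk 2: at line 3 remove [dfqy,hku,bnl] add [guu,zpn,zzwih] -> 11 lines: xhxc slpab rzg guu zpn zzwih aby dkel fna nqi hqj
Hunk 3: at line 7 remove [dkel,fna,nqi] add [djw,tvjl] -> 10 lines: xhxc slpab rzg guu zpn zzwih aby djw tvjl hqj
Hunk 4: at line 2 remove [guu] add [buq] -> 10 lines: xhxc slpab rzg buq zpn zzwih aby djw tvjl hqj
Hunk 5: at line 1 remove [rzg,buq,zpn] add [ufmdu,dtdge] -> 9 lines: xhxc slpab ufmdu dtdge zzwih aby djw tvjl hqj
Hunk 6: at line 2 remove [dtdge] add [nyzji,rlaf,zdq] -> 11 lines: xhxc slpab ufmdu nyzji rlaf zdq zzwih aby djw tvjl hqj
Hunk 7: at line 5 remove [zzwih,aby,djw] add [kivig] -> 9 lines: xhxc slpab ufmdu nyzji rlaf zdq kivig tvjl hqj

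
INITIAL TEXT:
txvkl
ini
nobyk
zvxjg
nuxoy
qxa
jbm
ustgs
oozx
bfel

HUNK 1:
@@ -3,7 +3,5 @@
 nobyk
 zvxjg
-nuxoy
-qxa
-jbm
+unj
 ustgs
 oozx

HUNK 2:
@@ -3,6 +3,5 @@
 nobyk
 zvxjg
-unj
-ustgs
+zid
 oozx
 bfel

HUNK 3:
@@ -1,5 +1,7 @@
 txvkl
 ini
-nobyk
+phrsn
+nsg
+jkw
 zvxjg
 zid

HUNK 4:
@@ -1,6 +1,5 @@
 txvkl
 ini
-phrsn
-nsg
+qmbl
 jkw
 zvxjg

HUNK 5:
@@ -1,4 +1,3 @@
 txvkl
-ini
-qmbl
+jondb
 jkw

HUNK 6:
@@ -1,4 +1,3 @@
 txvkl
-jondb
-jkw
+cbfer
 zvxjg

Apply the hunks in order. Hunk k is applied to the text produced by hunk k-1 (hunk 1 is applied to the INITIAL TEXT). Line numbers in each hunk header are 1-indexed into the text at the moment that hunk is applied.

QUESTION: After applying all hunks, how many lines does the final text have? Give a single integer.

Answer: 6

Derivation:
Hunk 1: at line 3 remove [nuxoy,qxa,jbm] add [unj] -> 8 lines: txvkl ini nobyk zvxjg unj ustgs oozx bfel
Hunk 2: at line 3 remove [unj,ustgs] add [zid] -> 7 lines: txvkl ini nobyk zvxjg zid oozx bfel
Hunk 3: at line 1 remove [nobyk] add [phrsn,nsg,jkw] -> 9 lines: txvkl ini phrsn nsg jkw zvxjg zid oozx bfel
Hunk 4: at line 1 remove [phrsn,nsg] add [qmbl] -> 8 lines: txvkl ini qmbl jkw zvxjg zid oozx bfel
Hunk 5: at line 1 remove [ini,qmbl] add [jondb] -> 7 lines: txvkl jondb jkw zvxjg zid oozx bfel
Hunk 6: at line 1 remove [jondb,jkw] add [cbfer] -> 6 lines: txvkl cbfer zvxjg zid oozx bfel
Final line count: 6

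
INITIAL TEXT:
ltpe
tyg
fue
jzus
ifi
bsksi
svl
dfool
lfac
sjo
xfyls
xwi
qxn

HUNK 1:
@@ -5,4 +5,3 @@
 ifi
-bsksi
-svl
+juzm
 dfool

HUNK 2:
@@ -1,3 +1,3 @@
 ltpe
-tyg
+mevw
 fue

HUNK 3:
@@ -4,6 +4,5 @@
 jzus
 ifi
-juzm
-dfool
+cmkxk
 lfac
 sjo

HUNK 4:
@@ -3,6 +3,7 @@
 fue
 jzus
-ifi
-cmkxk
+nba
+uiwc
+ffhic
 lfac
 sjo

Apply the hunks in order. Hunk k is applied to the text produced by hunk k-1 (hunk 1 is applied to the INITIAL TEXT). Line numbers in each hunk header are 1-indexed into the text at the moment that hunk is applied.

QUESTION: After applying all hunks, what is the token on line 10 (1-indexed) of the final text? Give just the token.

Hunk 1: at line 5 remove [bsksi,svl] add [juzm] -> 12 lines: ltpe tyg fue jzus ifi juzm dfool lfac sjo xfyls xwi qxn
Hunk 2: at line 1 remove [tyg] add [mevw] -> 12 lines: ltpe mevw fue jzus ifi juzm dfool lfac sjo xfyls xwi qxn
Hunk 3: at line 4 remove [juzm,dfool] add [cmkxk] -> 11 lines: ltpe mevw fue jzus ifi cmkxk lfac sjo xfyls xwi qxn
Hunk 4: at line 3 remove [ifi,cmkxk] add [nba,uiwc,ffhic] -> 12 lines: ltpe mevw fue jzus nba uiwc ffhic lfac sjo xfyls xwi qxn
Final line 10: xfyls

Answer: xfyls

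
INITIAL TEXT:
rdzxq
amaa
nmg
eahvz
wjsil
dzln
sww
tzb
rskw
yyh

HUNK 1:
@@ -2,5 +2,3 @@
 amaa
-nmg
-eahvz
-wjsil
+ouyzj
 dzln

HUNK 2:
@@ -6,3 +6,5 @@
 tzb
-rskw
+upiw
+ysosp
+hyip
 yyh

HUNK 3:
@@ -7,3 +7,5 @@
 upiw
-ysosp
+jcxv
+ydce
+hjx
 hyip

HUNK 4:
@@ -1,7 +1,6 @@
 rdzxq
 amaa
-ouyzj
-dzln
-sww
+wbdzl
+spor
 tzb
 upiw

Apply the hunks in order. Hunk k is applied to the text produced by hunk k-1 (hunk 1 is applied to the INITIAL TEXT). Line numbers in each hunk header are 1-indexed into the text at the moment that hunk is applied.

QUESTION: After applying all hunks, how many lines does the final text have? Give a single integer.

Answer: 11

Derivation:
Hunk 1: at line 2 remove [nmg,eahvz,wjsil] add [ouyzj] -> 8 lines: rdzxq amaa ouyzj dzln sww tzb rskw yyh
Hunk 2: at line 6 remove [rskw] add [upiw,ysosp,hyip] -> 10 lines: rdzxq amaa ouyzj dzln sww tzb upiw ysosp hyip yyh
Hunk 3: at line 7 remove [ysosp] add [jcxv,ydce,hjx] -> 12 lines: rdzxq amaa ouyzj dzln sww tzb upiw jcxv ydce hjx hyip yyh
Hunk 4: at line 1 remove [ouyzj,dzln,sww] add [wbdzl,spor] -> 11 lines: rdzxq amaa wbdzl spor tzb upiw jcxv ydce hjx hyip yyh
Final line count: 11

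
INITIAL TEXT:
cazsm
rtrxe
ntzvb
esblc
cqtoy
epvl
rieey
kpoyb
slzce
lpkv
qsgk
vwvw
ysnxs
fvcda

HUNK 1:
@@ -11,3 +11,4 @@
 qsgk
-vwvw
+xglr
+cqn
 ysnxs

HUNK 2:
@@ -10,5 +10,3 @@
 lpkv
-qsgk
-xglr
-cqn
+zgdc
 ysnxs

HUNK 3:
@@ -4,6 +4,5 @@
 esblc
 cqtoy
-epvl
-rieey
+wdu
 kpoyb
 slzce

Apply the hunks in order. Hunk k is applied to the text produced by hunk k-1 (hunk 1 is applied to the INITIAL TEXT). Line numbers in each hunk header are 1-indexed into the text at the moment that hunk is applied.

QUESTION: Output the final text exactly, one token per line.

Answer: cazsm
rtrxe
ntzvb
esblc
cqtoy
wdu
kpoyb
slzce
lpkv
zgdc
ysnxs
fvcda

Derivation:
Hunk 1: at line 11 remove [vwvw] add [xglr,cqn] -> 15 lines: cazsm rtrxe ntzvb esblc cqtoy epvl rieey kpoyb slzce lpkv qsgk xglr cqn ysnxs fvcda
Hunk 2: at line 10 remove [qsgk,xglr,cqn] add [zgdc] -> 13 lines: cazsm rtrxe ntzvb esblc cqtoy epvl rieey kpoyb slzce lpkv zgdc ysnxs fvcda
Hunk 3: at line 4 remove [epvl,rieey] add [wdu] -> 12 lines: cazsm rtrxe ntzvb esblc cqtoy wdu kpoyb slzce lpkv zgdc ysnxs fvcda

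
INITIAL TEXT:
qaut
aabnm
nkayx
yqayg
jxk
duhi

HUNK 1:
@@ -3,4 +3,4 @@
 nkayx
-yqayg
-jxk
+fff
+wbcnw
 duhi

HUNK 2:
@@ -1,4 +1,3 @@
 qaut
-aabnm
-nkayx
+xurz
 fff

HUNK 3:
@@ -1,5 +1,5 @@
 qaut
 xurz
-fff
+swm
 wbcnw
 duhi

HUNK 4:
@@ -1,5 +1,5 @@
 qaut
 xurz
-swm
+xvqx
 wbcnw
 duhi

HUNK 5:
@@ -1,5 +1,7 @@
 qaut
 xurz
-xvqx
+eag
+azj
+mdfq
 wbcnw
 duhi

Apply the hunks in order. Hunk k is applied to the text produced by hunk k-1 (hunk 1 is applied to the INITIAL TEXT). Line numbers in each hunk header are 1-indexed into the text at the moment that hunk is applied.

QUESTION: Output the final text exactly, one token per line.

Hunk 1: at line 3 remove [yqayg,jxk] add [fff,wbcnw] -> 6 lines: qaut aabnm nkayx fff wbcnw duhi
Hunk 2: at line 1 remove [aabnm,nkayx] add [xurz] -> 5 lines: qaut xurz fff wbcnw duhi
Hunk 3: at line 1 remove [fff] add [swm] -> 5 lines: qaut xurz swm wbcnw duhi
Hunk 4: at line 1 remove [swm] add [xvqx] -> 5 lines: qaut xurz xvqx wbcnw duhi
Hunk 5: at line 1 remove [xvqx] add [eag,azj,mdfq] -> 7 lines: qaut xurz eag azj mdfq wbcnw duhi

Answer: qaut
xurz
eag
azj
mdfq
wbcnw
duhi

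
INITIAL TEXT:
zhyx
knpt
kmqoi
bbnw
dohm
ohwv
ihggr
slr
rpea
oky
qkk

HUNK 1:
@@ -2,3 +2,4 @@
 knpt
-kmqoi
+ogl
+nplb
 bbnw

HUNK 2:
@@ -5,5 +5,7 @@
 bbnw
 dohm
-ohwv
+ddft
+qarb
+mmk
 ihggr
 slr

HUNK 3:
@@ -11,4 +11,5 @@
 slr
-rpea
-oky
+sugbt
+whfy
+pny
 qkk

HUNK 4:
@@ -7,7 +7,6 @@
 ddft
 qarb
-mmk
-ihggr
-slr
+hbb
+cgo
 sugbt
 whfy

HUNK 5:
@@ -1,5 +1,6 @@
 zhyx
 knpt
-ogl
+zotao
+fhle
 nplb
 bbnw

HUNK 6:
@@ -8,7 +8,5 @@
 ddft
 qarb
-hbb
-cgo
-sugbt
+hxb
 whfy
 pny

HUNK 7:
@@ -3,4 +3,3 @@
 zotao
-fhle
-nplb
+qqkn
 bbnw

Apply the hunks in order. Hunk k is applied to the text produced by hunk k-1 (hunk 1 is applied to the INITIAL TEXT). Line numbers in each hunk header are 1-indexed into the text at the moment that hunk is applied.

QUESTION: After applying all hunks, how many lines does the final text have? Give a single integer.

Answer: 12

Derivation:
Hunk 1: at line 2 remove [kmqoi] add [ogl,nplb] -> 12 lines: zhyx knpt ogl nplb bbnw dohm ohwv ihggr slr rpea oky qkk
Hunk 2: at line 5 remove [ohwv] add [ddft,qarb,mmk] -> 14 lines: zhyx knpt ogl nplb bbnw dohm ddft qarb mmk ihggr slr rpea oky qkk
Hunk 3: at line 11 remove [rpea,oky] add [sugbt,whfy,pny] -> 15 lines: zhyx knpt ogl nplb bbnw dohm ddft qarb mmk ihggr slr sugbt whfy pny qkk
Hunk 4: at line 7 remove [mmk,ihggr,slr] add [hbb,cgo] -> 14 lines: zhyx knpt ogl nplb bbnw dohm ddft qarb hbb cgo sugbt whfy pny qkk
Hunk 5: at line 1 remove [ogl] add [zotao,fhle] -> 15 lines: zhyx knpt zotao fhle nplb bbnw dohm ddft qarb hbb cgo sugbt whfy pny qkk
Hunk 6: at line 8 remove [hbb,cgo,sugbt] add [hxb] -> 13 lines: zhyx knpt zotao fhle nplb bbnw dohm ddft qarb hxb whfy pny qkk
Hunk 7: at line 3 remove [fhle,nplb] add [qqkn] -> 12 lines: zhyx knpt zotao qqkn bbnw dohm ddft qarb hxb whfy pny qkk
Final line count: 12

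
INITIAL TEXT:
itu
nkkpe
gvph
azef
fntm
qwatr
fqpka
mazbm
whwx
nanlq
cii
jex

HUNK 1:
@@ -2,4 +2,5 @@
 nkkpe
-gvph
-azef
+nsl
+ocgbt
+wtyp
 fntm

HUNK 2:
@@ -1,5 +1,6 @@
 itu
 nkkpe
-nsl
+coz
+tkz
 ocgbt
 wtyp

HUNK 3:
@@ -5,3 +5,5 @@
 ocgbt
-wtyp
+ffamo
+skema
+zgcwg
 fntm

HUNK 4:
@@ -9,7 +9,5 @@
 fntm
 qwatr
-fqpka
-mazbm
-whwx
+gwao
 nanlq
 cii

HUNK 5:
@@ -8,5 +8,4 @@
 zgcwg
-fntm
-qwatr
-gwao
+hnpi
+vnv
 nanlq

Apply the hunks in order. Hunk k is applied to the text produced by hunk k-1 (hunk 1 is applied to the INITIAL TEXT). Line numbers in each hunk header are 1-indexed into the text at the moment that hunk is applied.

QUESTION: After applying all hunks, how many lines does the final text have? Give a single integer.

Answer: 13

Derivation:
Hunk 1: at line 2 remove [gvph,azef] add [nsl,ocgbt,wtyp] -> 13 lines: itu nkkpe nsl ocgbt wtyp fntm qwatr fqpka mazbm whwx nanlq cii jex
Hunk 2: at line 1 remove [nsl] add [coz,tkz] -> 14 lines: itu nkkpe coz tkz ocgbt wtyp fntm qwatr fqpka mazbm whwx nanlq cii jex
Hunk 3: at line 5 remove [wtyp] add [ffamo,skema,zgcwg] -> 16 lines: itu nkkpe coz tkz ocgbt ffamo skema zgcwg fntm qwatr fqpka mazbm whwx nanlq cii jex
Hunk 4: at line 9 remove [fqpka,mazbm,whwx] add [gwao] -> 14 lines: itu nkkpe coz tkz ocgbt ffamo skema zgcwg fntm qwatr gwao nanlq cii jex
Hunk 5: at line 8 remove [fntm,qwatr,gwao] add [hnpi,vnv] -> 13 lines: itu nkkpe coz tkz ocgbt ffamo skema zgcwg hnpi vnv nanlq cii jex
Final line count: 13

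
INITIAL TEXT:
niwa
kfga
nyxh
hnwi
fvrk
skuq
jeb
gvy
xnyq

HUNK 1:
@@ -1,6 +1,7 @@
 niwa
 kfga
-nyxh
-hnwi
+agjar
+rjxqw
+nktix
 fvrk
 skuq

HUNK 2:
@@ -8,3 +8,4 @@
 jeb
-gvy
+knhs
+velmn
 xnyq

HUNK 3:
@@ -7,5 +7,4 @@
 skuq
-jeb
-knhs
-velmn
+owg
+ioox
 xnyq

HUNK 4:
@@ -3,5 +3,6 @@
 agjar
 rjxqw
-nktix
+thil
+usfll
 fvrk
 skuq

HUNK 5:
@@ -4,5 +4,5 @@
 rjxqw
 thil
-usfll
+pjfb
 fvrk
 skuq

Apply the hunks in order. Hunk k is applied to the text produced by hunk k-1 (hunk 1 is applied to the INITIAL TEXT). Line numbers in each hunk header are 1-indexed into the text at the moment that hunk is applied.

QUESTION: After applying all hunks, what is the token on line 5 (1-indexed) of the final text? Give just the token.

Answer: thil

Derivation:
Hunk 1: at line 1 remove [nyxh,hnwi] add [agjar,rjxqw,nktix] -> 10 lines: niwa kfga agjar rjxqw nktix fvrk skuq jeb gvy xnyq
Hunk 2: at line 8 remove [gvy] add [knhs,velmn] -> 11 lines: niwa kfga agjar rjxqw nktix fvrk skuq jeb knhs velmn xnyq
Hunk 3: at line 7 remove [jeb,knhs,velmn] add [owg,ioox] -> 10 lines: niwa kfga agjar rjxqw nktix fvrk skuq owg ioox xnyq
Hunk 4: at line 3 remove [nktix] add [thil,usfll] -> 11 lines: niwa kfga agjar rjxqw thil usfll fvrk skuq owg ioox xnyq
Hunk 5: at line 4 remove [usfll] add [pjfb] -> 11 lines: niwa kfga agjar rjxqw thil pjfb fvrk skuq owg ioox xnyq
Final line 5: thil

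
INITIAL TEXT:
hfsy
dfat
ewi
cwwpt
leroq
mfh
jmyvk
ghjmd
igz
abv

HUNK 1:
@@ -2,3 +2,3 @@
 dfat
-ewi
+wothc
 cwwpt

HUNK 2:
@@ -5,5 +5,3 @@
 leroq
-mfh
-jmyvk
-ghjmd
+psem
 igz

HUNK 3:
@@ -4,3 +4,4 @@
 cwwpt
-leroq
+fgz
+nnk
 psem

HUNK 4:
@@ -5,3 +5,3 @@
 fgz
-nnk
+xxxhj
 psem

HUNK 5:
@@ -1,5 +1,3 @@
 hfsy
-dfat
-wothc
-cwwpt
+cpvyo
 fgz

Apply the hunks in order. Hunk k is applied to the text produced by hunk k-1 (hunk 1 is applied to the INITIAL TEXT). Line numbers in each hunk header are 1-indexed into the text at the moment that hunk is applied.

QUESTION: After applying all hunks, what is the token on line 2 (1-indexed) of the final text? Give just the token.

Hunk 1: at line 2 remove [ewi] add [wothc] -> 10 lines: hfsy dfat wothc cwwpt leroq mfh jmyvk ghjmd igz abv
Hunk 2: at line 5 remove [mfh,jmyvk,ghjmd] add [psem] -> 8 lines: hfsy dfat wothc cwwpt leroq psem igz abv
Hunk 3: at line 4 remove [leroq] add [fgz,nnk] -> 9 lines: hfsy dfat wothc cwwpt fgz nnk psem igz abv
Hunk 4: at line 5 remove [nnk] add [xxxhj] -> 9 lines: hfsy dfat wothc cwwpt fgz xxxhj psem igz abv
Hunk 5: at line 1 remove [dfat,wothc,cwwpt] add [cpvyo] -> 7 lines: hfsy cpvyo fgz xxxhj psem igz abv
Final line 2: cpvyo

Answer: cpvyo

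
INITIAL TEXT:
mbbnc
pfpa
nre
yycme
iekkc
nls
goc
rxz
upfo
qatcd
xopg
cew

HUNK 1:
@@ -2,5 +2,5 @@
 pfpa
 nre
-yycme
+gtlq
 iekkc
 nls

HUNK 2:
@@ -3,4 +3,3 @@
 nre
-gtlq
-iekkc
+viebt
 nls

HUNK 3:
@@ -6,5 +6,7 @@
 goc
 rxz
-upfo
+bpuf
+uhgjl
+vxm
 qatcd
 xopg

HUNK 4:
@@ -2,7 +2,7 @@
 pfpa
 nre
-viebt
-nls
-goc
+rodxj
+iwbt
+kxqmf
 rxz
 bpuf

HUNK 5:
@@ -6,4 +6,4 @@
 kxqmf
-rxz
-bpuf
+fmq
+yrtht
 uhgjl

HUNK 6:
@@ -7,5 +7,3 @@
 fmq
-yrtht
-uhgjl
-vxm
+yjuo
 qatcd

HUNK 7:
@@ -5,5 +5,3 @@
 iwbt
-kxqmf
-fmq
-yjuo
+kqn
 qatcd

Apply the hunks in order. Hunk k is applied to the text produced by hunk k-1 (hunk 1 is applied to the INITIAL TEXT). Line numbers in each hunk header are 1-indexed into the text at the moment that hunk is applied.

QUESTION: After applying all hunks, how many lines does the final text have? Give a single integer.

Answer: 9

Derivation:
Hunk 1: at line 2 remove [yycme] add [gtlq] -> 12 lines: mbbnc pfpa nre gtlq iekkc nls goc rxz upfo qatcd xopg cew
Hunk 2: at line 3 remove [gtlq,iekkc] add [viebt] -> 11 lines: mbbnc pfpa nre viebt nls goc rxz upfo qatcd xopg cew
Hunk 3: at line 6 remove [upfo] add [bpuf,uhgjl,vxm] -> 13 lines: mbbnc pfpa nre viebt nls goc rxz bpuf uhgjl vxm qatcd xopg cew
Hunk 4: at line 2 remove [viebt,nls,goc] add [rodxj,iwbt,kxqmf] -> 13 lines: mbbnc pfpa nre rodxj iwbt kxqmf rxz bpuf uhgjl vxm qatcd xopg cew
Hunk 5: at line 6 remove [rxz,bpuf] add [fmq,yrtht] -> 13 lines: mbbnc pfpa nre rodxj iwbt kxqmf fmq yrtht uhgjl vxm qatcd xopg cew
Hunk 6: at line 7 remove [yrtht,uhgjl,vxm] add [yjuo] -> 11 lines: mbbnc pfpa nre rodxj iwbt kxqmf fmq yjuo qatcd xopg cew
Hunk 7: at line 5 remove [kxqmf,fmq,yjuo] add [kqn] -> 9 lines: mbbnc pfpa nre rodxj iwbt kqn qatcd xopg cew
Final line count: 9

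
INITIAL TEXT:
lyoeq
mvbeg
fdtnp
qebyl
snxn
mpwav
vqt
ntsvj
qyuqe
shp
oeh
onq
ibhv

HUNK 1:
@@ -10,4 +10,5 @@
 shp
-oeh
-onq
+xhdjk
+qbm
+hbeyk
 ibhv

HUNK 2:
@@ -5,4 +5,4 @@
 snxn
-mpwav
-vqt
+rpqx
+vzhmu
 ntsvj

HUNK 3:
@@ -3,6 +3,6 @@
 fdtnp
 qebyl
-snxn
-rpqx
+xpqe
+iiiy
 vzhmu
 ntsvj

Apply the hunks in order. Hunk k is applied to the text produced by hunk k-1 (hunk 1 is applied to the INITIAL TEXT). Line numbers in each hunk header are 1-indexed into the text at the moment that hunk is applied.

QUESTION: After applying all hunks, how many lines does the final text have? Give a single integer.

Hunk 1: at line 10 remove [oeh,onq] add [xhdjk,qbm,hbeyk] -> 14 lines: lyoeq mvbeg fdtnp qebyl snxn mpwav vqt ntsvj qyuqe shp xhdjk qbm hbeyk ibhv
Hunk 2: at line 5 remove [mpwav,vqt] add [rpqx,vzhmu] -> 14 lines: lyoeq mvbeg fdtnp qebyl snxn rpqx vzhmu ntsvj qyuqe shp xhdjk qbm hbeyk ibhv
Hunk 3: at line 3 remove [snxn,rpqx] add [xpqe,iiiy] -> 14 lines: lyoeq mvbeg fdtnp qebyl xpqe iiiy vzhmu ntsvj qyuqe shp xhdjk qbm hbeyk ibhv
Final line count: 14

Answer: 14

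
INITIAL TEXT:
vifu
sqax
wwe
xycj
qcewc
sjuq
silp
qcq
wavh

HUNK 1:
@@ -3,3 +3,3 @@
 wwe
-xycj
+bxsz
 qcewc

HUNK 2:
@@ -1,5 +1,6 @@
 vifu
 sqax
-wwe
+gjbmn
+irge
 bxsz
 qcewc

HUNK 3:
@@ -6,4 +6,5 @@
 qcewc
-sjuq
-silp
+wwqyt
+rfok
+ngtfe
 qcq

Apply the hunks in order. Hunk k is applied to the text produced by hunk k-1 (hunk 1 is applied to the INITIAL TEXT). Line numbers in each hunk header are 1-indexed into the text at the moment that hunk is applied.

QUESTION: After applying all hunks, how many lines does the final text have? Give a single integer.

Answer: 11

Derivation:
Hunk 1: at line 3 remove [xycj] add [bxsz] -> 9 lines: vifu sqax wwe bxsz qcewc sjuq silp qcq wavh
Hunk 2: at line 1 remove [wwe] add [gjbmn,irge] -> 10 lines: vifu sqax gjbmn irge bxsz qcewc sjuq silp qcq wavh
Hunk 3: at line 6 remove [sjuq,silp] add [wwqyt,rfok,ngtfe] -> 11 lines: vifu sqax gjbmn irge bxsz qcewc wwqyt rfok ngtfe qcq wavh
Final line count: 11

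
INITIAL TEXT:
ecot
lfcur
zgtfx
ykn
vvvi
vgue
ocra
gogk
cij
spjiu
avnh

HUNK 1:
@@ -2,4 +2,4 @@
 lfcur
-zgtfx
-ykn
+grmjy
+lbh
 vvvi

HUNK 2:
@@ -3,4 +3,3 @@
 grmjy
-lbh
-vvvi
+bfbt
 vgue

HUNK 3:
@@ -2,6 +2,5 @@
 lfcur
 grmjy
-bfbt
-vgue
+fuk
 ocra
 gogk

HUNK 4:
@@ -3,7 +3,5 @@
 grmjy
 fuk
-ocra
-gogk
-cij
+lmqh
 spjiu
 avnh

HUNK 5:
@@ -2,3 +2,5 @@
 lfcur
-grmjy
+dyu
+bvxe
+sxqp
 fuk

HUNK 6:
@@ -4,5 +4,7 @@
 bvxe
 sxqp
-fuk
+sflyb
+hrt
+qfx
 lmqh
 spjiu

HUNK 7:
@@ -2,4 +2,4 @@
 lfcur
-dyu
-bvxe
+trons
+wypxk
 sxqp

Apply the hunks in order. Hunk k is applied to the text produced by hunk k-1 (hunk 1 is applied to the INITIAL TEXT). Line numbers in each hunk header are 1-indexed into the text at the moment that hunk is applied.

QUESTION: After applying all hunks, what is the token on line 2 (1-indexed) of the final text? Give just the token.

Hunk 1: at line 2 remove [zgtfx,ykn] add [grmjy,lbh] -> 11 lines: ecot lfcur grmjy lbh vvvi vgue ocra gogk cij spjiu avnh
Hunk 2: at line 3 remove [lbh,vvvi] add [bfbt] -> 10 lines: ecot lfcur grmjy bfbt vgue ocra gogk cij spjiu avnh
Hunk 3: at line 2 remove [bfbt,vgue] add [fuk] -> 9 lines: ecot lfcur grmjy fuk ocra gogk cij spjiu avnh
Hunk 4: at line 3 remove [ocra,gogk,cij] add [lmqh] -> 7 lines: ecot lfcur grmjy fuk lmqh spjiu avnh
Hunk 5: at line 2 remove [grmjy] add [dyu,bvxe,sxqp] -> 9 lines: ecot lfcur dyu bvxe sxqp fuk lmqh spjiu avnh
Hunk 6: at line 4 remove [fuk] add [sflyb,hrt,qfx] -> 11 lines: ecot lfcur dyu bvxe sxqp sflyb hrt qfx lmqh spjiu avnh
Hunk 7: at line 2 remove [dyu,bvxe] add [trons,wypxk] -> 11 lines: ecot lfcur trons wypxk sxqp sflyb hrt qfx lmqh spjiu avnh
Final line 2: lfcur

Answer: lfcur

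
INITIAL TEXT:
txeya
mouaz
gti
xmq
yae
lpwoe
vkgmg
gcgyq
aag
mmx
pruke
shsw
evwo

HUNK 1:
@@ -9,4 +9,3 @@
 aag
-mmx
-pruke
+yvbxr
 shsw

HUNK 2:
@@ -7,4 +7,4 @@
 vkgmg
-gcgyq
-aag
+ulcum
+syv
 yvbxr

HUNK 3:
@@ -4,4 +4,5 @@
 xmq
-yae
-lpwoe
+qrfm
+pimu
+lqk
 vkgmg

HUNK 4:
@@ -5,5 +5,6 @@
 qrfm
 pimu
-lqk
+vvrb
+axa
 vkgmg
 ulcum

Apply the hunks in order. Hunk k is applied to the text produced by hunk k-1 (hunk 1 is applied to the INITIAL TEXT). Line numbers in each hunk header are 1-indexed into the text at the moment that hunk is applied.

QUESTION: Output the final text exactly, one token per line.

Hunk 1: at line 9 remove [mmx,pruke] add [yvbxr] -> 12 lines: txeya mouaz gti xmq yae lpwoe vkgmg gcgyq aag yvbxr shsw evwo
Hunk 2: at line 7 remove [gcgyq,aag] add [ulcum,syv] -> 12 lines: txeya mouaz gti xmq yae lpwoe vkgmg ulcum syv yvbxr shsw evwo
Hunk 3: at line 4 remove [yae,lpwoe] add [qrfm,pimu,lqk] -> 13 lines: txeya mouaz gti xmq qrfm pimu lqk vkgmg ulcum syv yvbxr shsw evwo
Hunk 4: at line 5 remove [lqk] add [vvrb,axa] -> 14 lines: txeya mouaz gti xmq qrfm pimu vvrb axa vkgmg ulcum syv yvbxr shsw evwo

Answer: txeya
mouaz
gti
xmq
qrfm
pimu
vvrb
axa
vkgmg
ulcum
syv
yvbxr
shsw
evwo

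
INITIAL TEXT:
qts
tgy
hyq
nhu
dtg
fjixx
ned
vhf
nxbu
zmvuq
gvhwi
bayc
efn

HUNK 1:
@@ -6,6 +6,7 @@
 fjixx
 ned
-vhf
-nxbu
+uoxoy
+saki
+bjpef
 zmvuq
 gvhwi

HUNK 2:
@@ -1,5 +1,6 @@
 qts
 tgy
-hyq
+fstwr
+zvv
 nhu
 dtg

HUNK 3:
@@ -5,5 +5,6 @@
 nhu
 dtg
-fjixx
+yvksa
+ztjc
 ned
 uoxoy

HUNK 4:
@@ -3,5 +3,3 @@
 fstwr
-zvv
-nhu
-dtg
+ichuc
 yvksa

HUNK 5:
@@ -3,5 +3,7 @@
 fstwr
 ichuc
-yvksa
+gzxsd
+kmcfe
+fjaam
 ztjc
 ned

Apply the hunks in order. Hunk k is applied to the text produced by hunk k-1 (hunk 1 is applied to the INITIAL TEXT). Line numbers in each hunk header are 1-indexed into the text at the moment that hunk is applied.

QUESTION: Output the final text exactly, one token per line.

Hunk 1: at line 6 remove [vhf,nxbu] add [uoxoy,saki,bjpef] -> 14 lines: qts tgy hyq nhu dtg fjixx ned uoxoy saki bjpef zmvuq gvhwi bayc efn
Hunk 2: at line 1 remove [hyq] add [fstwr,zvv] -> 15 lines: qts tgy fstwr zvv nhu dtg fjixx ned uoxoy saki bjpef zmvuq gvhwi bayc efn
Hunk 3: at line 5 remove [fjixx] add [yvksa,ztjc] -> 16 lines: qts tgy fstwr zvv nhu dtg yvksa ztjc ned uoxoy saki bjpef zmvuq gvhwi bayc efn
Hunk 4: at line 3 remove [zvv,nhu,dtg] add [ichuc] -> 14 lines: qts tgy fstwr ichuc yvksa ztjc ned uoxoy saki bjpef zmvuq gvhwi bayc efn
Hunk 5: at line 3 remove [yvksa] add [gzxsd,kmcfe,fjaam] -> 16 lines: qts tgy fstwr ichuc gzxsd kmcfe fjaam ztjc ned uoxoy saki bjpef zmvuq gvhwi bayc efn

Answer: qts
tgy
fstwr
ichuc
gzxsd
kmcfe
fjaam
ztjc
ned
uoxoy
saki
bjpef
zmvuq
gvhwi
bayc
efn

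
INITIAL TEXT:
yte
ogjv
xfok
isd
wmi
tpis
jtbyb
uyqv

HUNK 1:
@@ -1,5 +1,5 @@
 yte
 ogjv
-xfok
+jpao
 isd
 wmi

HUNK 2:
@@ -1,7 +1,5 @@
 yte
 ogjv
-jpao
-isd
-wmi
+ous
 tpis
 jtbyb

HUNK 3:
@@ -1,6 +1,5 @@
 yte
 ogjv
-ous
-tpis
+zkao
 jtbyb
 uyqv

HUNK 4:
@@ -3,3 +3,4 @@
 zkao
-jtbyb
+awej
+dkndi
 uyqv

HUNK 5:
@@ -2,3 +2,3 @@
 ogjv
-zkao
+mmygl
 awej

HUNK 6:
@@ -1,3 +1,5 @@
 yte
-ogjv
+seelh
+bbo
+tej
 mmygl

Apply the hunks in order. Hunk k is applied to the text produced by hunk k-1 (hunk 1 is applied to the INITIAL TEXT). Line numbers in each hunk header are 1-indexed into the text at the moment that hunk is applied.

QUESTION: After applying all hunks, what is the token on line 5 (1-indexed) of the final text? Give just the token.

Hunk 1: at line 1 remove [xfok] add [jpao] -> 8 lines: yte ogjv jpao isd wmi tpis jtbyb uyqv
Hunk 2: at line 1 remove [jpao,isd,wmi] add [ous] -> 6 lines: yte ogjv ous tpis jtbyb uyqv
Hunk 3: at line 1 remove [ous,tpis] add [zkao] -> 5 lines: yte ogjv zkao jtbyb uyqv
Hunk 4: at line 3 remove [jtbyb] add [awej,dkndi] -> 6 lines: yte ogjv zkao awej dkndi uyqv
Hunk 5: at line 2 remove [zkao] add [mmygl] -> 6 lines: yte ogjv mmygl awej dkndi uyqv
Hunk 6: at line 1 remove [ogjv] add [seelh,bbo,tej] -> 8 lines: yte seelh bbo tej mmygl awej dkndi uyqv
Final line 5: mmygl

Answer: mmygl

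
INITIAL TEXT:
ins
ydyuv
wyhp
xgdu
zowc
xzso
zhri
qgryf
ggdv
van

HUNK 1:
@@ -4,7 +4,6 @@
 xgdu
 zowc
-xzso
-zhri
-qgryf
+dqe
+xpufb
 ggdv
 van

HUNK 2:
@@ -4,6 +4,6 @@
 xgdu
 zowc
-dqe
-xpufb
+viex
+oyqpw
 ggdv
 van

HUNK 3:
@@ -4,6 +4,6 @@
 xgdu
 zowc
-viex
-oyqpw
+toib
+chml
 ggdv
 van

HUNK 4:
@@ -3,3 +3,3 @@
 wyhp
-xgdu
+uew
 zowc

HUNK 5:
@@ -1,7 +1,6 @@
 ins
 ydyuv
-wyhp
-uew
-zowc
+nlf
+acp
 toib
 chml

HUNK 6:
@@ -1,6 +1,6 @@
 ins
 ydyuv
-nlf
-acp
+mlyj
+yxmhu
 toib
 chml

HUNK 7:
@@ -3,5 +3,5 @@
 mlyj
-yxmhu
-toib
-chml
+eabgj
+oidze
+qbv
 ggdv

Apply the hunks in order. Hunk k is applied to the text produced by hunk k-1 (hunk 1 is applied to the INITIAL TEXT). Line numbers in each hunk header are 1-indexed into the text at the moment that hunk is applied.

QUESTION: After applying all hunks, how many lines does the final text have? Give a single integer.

Answer: 8

Derivation:
Hunk 1: at line 4 remove [xzso,zhri,qgryf] add [dqe,xpufb] -> 9 lines: ins ydyuv wyhp xgdu zowc dqe xpufb ggdv van
Hunk 2: at line 4 remove [dqe,xpufb] add [viex,oyqpw] -> 9 lines: ins ydyuv wyhp xgdu zowc viex oyqpw ggdv van
Hunk 3: at line 4 remove [viex,oyqpw] add [toib,chml] -> 9 lines: ins ydyuv wyhp xgdu zowc toib chml ggdv van
Hunk 4: at line 3 remove [xgdu] add [uew] -> 9 lines: ins ydyuv wyhp uew zowc toib chml ggdv van
Hunk 5: at line 1 remove [wyhp,uew,zowc] add [nlf,acp] -> 8 lines: ins ydyuv nlf acp toib chml ggdv van
Hunk 6: at line 1 remove [nlf,acp] add [mlyj,yxmhu] -> 8 lines: ins ydyuv mlyj yxmhu toib chml ggdv van
Hunk 7: at line 3 remove [yxmhu,toib,chml] add [eabgj,oidze,qbv] -> 8 lines: ins ydyuv mlyj eabgj oidze qbv ggdv van
Final line count: 8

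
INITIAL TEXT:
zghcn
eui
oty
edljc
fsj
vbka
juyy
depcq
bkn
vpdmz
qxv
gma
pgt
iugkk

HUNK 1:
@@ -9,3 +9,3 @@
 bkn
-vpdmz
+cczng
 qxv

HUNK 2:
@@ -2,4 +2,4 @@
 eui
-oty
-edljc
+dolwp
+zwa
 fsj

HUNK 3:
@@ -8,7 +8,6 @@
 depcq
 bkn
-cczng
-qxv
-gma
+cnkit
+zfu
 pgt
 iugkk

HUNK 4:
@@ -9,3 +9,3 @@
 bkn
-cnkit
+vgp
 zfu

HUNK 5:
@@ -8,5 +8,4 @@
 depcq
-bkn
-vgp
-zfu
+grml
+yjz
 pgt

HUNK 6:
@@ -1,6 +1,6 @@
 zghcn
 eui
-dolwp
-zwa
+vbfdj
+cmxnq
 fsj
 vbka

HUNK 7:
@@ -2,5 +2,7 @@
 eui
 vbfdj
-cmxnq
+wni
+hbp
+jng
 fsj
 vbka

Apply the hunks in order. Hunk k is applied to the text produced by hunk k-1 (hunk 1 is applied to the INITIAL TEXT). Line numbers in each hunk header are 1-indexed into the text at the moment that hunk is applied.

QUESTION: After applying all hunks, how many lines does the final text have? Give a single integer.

Hunk 1: at line 9 remove [vpdmz] add [cczng] -> 14 lines: zghcn eui oty edljc fsj vbka juyy depcq bkn cczng qxv gma pgt iugkk
Hunk 2: at line 2 remove [oty,edljc] add [dolwp,zwa] -> 14 lines: zghcn eui dolwp zwa fsj vbka juyy depcq bkn cczng qxv gma pgt iugkk
Hunk 3: at line 8 remove [cczng,qxv,gma] add [cnkit,zfu] -> 13 lines: zghcn eui dolwp zwa fsj vbka juyy depcq bkn cnkit zfu pgt iugkk
Hunk 4: at line 9 remove [cnkit] add [vgp] -> 13 lines: zghcn eui dolwp zwa fsj vbka juyy depcq bkn vgp zfu pgt iugkk
Hunk 5: at line 8 remove [bkn,vgp,zfu] add [grml,yjz] -> 12 lines: zghcn eui dolwp zwa fsj vbka juyy depcq grml yjz pgt iugkk
Hunk 6: at line 1 remove [dolwp,zwa] add [vbfdj,cmxnq] -> 12 lines: zghcn eui vbfdj cmxnq fsj vbka juyy depcq grml yjz pgt iugkk
Hunk 7: at line 2 remove [cmxnq] add [wni,hbp,jng] -> 14 lines: zghcn eui vbfdj wni hbp jng fsj vbka juyy depcq grml yjz pgt iugkk
Final line count: 14

Answer: 14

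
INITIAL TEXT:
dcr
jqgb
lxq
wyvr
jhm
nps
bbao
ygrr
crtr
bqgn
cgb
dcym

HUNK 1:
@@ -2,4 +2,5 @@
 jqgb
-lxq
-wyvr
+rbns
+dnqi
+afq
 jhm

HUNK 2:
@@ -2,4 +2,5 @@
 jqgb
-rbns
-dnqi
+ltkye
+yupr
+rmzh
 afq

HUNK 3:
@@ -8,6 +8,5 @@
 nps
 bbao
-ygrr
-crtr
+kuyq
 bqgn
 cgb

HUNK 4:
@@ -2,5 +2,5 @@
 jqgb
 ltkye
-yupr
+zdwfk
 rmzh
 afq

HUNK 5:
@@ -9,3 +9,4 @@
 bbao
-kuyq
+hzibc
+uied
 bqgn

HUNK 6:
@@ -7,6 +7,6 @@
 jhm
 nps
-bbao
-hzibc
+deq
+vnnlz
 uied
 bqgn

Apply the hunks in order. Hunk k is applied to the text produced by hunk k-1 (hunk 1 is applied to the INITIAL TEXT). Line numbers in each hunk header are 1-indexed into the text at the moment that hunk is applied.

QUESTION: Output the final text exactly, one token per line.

Hunk 1: at line 2 remove [lxq,wyvr] add [rbns,dnqi,afq] -> 13 lines: dcr jqgb rbns dnqi afq jhm nps bbao ygrr crtr bqgn cgb dcym
Hunk 2: at line 2 remove [rbns,dnqi] add [ltkye,yupr,rmzh] -> 14 lines: dcr jqgb ltkye yupr rmzh afq jhm nps bbao ygrr crtr bqgn cgb dcym
Hunk 3: at line 8 remove [ygrr,crtr] add [kuyq] -> 13 lines: dcr jqgb ltkye yupr rmzh afq jhm nps bbao kuyq bqgn cgb dcym
Hunk 4: at line 2 remove [yupr] add [zdwfk] -> 13 lines: dcr jqgb ltkye zdwfk rmzh afq jhm nps bbao kuyq bqgn cgb dcym
Hunk 5: at line 9 remove [kuyq] add [hzibc,uied] -> 14 lines: dcr jqgb ltkye zdwfk rmzh afq jhm nps bbao hzibc uied bqgn cgb dcym
Hunk 6: at line 7 remove [bbao,hzibc] add [deq,vnnlz] -> 14 lines: dcr jqgb ltkye zdwfk rmzh afq jhm nps deq vnnlz uied bqgn cgb dcym

Answer: dcr
jqgb
ltkye
zdwfk
rmzh
afq
jhm
nps
deq
vnnlz
uied
bqgn
cgb
dcym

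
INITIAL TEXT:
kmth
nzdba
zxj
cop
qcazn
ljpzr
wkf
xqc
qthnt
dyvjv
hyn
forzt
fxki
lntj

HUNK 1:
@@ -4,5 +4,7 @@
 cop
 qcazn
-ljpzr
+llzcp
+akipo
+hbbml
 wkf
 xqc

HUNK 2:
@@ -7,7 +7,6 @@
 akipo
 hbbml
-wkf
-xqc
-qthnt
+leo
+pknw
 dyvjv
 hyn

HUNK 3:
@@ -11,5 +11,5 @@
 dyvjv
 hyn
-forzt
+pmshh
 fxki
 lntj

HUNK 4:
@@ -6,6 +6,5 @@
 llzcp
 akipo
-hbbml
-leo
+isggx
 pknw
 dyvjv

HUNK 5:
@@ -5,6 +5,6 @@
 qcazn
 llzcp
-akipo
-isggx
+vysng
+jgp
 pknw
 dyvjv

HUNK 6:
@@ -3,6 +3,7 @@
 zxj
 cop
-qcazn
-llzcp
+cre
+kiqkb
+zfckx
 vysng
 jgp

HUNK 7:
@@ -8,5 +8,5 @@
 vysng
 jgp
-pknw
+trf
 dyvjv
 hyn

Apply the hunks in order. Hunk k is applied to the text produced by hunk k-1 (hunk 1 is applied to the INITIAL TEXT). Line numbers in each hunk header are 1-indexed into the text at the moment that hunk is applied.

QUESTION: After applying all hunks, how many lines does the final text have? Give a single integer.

Answer: 15

Derivation:
Hunk 1: at line 4 remove [ljpzr] add [llzcp,akipo,hbbml] -> 16 lines: kmth nzdba zxj cop qcazn llzcp akipo hbbml wkf xqc qthnt dyvjv hyn forzt fxki lntj
Hunk 2: at line 7 remove [wkf,xqc,qthnt] add [leo,pknw] -> 15 lines: kmth nzdba zxj cop qcazn llzcp akipo hbbml leo pknw dyvjv hyn forzt fxki lntj
Hunk 3: at line 11 remove [forzt] add [pmshh] -> 15 lines: kmth nzdba zxj cop qcazn llzcp akipo hbbml leo pknw dyvjv hyn pmshh fxki lntj
Hunk 4: at line 6 remove [hbbml,leo] add [isggx] -> 14 lines: kmth nzdba zxj cop qcazn llzcp akipo isggx pknw dyvjv hyn pmshh fxki lntj
Hunk 5: at line 5 remove [akipo,isggx] add [vysng,jgp] -> 14 lines: kmth nzdba zxj cop qcazn llzcp vysng jgp pknw dyvjv hyn pmshh fxki lntj
Hunk 6: at line 3 remove [qcazn,llzcp] add [cre,kiqkb,zfckx] -> 15 lines: kmth nzdba zxj cop cre kiqkb zfckx vysng jgp pknw dyvjv hyn pmshh fxki lntj
Hunk 7: at line 8 remove [pknw] add [trf] -> 15 lines: kmth nzdba zxj cop cre kiqkb zfckx vysng jgp trf dyvjv hyn pmshh fxki lntj
Final line count: 15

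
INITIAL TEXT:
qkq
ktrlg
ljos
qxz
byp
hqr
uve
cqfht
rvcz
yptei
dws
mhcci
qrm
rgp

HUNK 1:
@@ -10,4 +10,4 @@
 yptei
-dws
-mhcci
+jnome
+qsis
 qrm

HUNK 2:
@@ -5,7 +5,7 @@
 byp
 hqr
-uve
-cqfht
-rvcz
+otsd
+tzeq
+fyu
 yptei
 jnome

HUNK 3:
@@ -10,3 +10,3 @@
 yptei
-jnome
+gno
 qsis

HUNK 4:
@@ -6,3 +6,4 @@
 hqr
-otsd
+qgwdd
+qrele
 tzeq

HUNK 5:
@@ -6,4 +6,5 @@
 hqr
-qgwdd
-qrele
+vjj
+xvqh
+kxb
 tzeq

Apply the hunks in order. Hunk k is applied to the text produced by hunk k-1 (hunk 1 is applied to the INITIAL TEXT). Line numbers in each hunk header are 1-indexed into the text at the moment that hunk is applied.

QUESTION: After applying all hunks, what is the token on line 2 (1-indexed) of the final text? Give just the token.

Answer: ktrlg

Derivation:
Hunk 1: at line 10 remove [dws,mhcci] add [jnome,qsis] -> 14 lines: qkq ktrlg ljos qxz byp hqr uve cqfht rvcz yptei jnome qsis qrm rgp
Hunk 2: at line 5 remove [uve,cqfht,rvcz] add [otsd,tzeq,fyu] -> 14 lines: qkq ktrlg ljos qxz byp hqr otsd tzeq fyu yptei jnome qsis qrm rgp
Hunk 3: at line 10 remove [jnome] add [gno] -> 14 lines: qkq ktrlg ljos qxz byp hqr otsd tzeq fyu yptei gno qsis qrm rgp
Hunk 4: at line 6 remove [otsd] add [qgwdd,qrele] -> 15 lines: qkq ktrlg ljos qxz byp hqr qgwdd qrele tzeq fyu yptei gno qsis qrm rgp
Hunk 5: at line 6 remove [qgwdd,qrele] add [vjj,xvqh,kxb] -> 16 lines: qkq ktrlg ljos qxz byp hqr vjj xvqh kxb tzeq fyu yptei gno qsis qrm rgp
Final line 2: ktrlg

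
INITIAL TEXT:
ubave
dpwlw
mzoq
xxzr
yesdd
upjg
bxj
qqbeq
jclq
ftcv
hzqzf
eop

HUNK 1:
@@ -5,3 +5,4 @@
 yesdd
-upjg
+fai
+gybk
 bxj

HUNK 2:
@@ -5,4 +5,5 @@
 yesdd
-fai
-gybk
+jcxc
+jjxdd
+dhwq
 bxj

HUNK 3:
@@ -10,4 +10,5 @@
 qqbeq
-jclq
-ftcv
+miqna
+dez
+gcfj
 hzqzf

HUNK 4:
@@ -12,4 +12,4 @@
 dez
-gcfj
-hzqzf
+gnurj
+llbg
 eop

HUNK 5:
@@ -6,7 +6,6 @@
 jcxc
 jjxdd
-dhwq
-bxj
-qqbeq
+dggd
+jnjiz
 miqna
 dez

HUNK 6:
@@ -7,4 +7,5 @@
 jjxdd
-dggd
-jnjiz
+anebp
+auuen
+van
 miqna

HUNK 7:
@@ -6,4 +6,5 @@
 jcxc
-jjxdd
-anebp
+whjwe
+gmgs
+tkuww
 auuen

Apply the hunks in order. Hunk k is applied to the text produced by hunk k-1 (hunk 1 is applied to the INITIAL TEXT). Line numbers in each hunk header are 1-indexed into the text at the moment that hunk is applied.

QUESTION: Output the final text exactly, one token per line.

Answer: ubave
dpwlw
mzoq
xxzr
yesdd
jcxc
whjwe
gmgs
tkuww
auuen
van
miqna
dez
gnurj
llbg
eop

Derivation:
Hunk 1: at line 5 remove [upjg] add [fai,gybk] -> 13 lines: ubave dpwlw mzoq xxzr yesdd fai gybk bxj qqbeq jclq ftcv hzqzf eop
Hunk 2: at line 5 remove [fai,gybk] add [jcxc,jjxdd,dhwq] -> 14 lines: ubave dpwlw mzoq xxzr yesdd jcxc jjxdd dhwq bxj qqbeq jclq ftcv hzqzf eop
Hunk 3: at line 10 remove [jclq,ftcv] add [miqna,dez,gcfj] -> 15 lines: ubave dpwlw mzoq xxzr yesdd jcxc jjxdd dhwq bxj qqbeq miqna dez gcfj hzqzf eop
Hunk 4: at line 12 remove [gcfj,hzqzf] add [gnurj,llbg] -> 15 lines: ubave dpwlw mzoq xxzr yesdd jcxc jjxdd dhwq bxj qqbeq miqna dez gnurj llbg eop
Hunk 5: at line 6 remove [dhwq,bxj,qqbeq] add [dggd,jnjiz] -> 14 lines: ubave dpwlw mzoq xxzr yesdd jcxc jjxdd dggd jnjiz miqna dez gnurj llbg eop
Hunk 6: at line 7 remove [dggd,jnjiz] add [anebp,auuen,van] -> 15 lines: ubave dpwlw mzoq xxzr yesdd jcxc jjxdd anebp auuen van miqna dez gnurj llbg eop
Hunk 7: at line 6 remove [jjxdd,anebp] add [whjwe,gmgs,tkuww] -> 16 lines: ubave dpwlw mzoq xxzr yesdd jcxc whjwe gmgs tkuww auuen van miqna dez gnurj llbg eop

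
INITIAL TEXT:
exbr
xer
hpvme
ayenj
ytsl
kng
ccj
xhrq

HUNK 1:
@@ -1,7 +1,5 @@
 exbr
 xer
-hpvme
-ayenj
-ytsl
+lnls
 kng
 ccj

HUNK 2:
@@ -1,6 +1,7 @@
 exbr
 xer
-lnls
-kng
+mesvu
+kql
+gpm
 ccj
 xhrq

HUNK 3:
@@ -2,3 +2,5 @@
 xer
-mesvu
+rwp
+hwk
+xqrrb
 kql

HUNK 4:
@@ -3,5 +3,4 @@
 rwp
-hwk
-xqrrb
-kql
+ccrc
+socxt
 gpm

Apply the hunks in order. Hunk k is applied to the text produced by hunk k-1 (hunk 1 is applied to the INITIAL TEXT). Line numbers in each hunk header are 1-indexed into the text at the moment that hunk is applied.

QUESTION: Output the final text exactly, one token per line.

Hunk 1: at line 1 remove [hpvme,ayenj,ytsl] add [lnls] -> 6 lines: exbr xer lnls kng ccj xhrq
Hunk 2: at line 1 remove [lnls,kng] add [mesvu,kql,gpm] -> 7 lines: exbr xer mesvu kql gpm ccj xhrq
Hunk 3: at line 2 remove [mesvu] add [rwp,hwk,xqrrb] -> 9 lines: exbr xer rwp hwk xqrrb kql gpm ccj xhrq
Hunk 4: at line 3 remove [hwk,xqrrb,kql] add [ccrc,socxt] -> 8 lines: exbr xer rwp ccrc socxt gpm ccj xhrq

Answer: exbr
xer
rwp
ccrc
socxt
gpm
ccj
xhrq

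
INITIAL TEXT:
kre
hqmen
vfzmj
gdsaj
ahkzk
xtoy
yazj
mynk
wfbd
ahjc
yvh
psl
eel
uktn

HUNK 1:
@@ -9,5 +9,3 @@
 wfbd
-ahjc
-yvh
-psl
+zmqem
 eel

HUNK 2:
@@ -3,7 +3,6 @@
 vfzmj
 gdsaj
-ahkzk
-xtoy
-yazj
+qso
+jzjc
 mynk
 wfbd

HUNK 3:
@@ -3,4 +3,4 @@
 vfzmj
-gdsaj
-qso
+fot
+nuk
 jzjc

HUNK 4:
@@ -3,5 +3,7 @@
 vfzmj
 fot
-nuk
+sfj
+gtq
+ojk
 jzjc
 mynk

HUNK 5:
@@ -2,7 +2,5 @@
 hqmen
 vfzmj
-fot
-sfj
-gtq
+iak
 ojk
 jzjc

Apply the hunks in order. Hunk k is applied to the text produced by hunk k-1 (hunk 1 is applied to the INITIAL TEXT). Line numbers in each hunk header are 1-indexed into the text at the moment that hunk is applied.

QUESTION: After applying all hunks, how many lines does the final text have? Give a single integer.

Answer: 11

Derivation:
Hunk 1: at line 9 remove [ahjc,yvh,psl] add [zmqem] -> 12 lines: kre hqmen vfzmj gdsaj ahkzk xtoy yazj mynk wfbd zmqem eel uktn
Hunk 2: at line 3 remove [ahkzk,xtoy,yazj] add [qso,jzjc] -> 11 lines: kre hqmen vfzmj gdsaj qso jzjc mynk wfbd zmqem eel uktn
Hunk 3: at line 3 remove [gdsaj,qso] add [fot,nuk] -> 11 lines: kre hqmen vfzmj fot nuk jzjc mynk wfbd zmqem eel uktn
Hunk 4: at line 3 remove [nuk] add [sfj,gtq,ojk] -> 13 lines: kre hqmen vfzmj fot sfj gtq ojk jzjc mynk wfbd zmqem eel uktn
Hunk 5: at line 2 remove [fot,sfj,gtq] add [iak] -> 11 lines: kre hqmen vfzmj iak ojk jzjc mynk wfbd zmqem eel uktn
Final line count: 11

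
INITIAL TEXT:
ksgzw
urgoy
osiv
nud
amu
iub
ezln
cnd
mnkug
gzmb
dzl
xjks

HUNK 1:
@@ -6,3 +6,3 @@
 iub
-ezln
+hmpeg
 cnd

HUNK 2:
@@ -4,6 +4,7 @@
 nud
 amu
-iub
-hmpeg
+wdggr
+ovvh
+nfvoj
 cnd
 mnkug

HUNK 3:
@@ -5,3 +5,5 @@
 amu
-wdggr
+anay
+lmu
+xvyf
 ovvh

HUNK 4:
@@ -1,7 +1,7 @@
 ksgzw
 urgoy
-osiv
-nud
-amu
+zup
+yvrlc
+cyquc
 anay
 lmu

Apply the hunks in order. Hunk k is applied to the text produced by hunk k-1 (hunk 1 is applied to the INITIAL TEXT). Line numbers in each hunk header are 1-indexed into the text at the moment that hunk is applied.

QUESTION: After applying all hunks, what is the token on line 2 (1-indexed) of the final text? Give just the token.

Hunk 1: at line 6 remove [ezln] add [hmpeg] -> 12 lines: ksgzw urgoy osiv nud amu iub hmpeg cnd mnkug gzmb dzl xjks
Hunk 2: at line 4 remove [iub,hmpeg] add [wdggr,ovvh,nfvoj] -> 13 lines: ksgzw urgoy osiv nud amu wdggr ovvh nfvoj cnd mnkug gzmb dzl xjks
Hunk 3: at line 5 remove [wdggr] add [anay,lmu,xvyf] -> 15 lines: ksgzw urgoy osiv nud amu anay lmu xvyf ovvh nfvoj cnd mnkug gzmb dzl xjks
Hunk 4: at line 1 remove [osiv,nud,amu] add [zup,yvrlc,cyquc] -> 15 lines: ksgzw urgoy zup yvrlc cyquc anay lmu xvyf ovvh nfvoj cnd mnkug gzmb dzl xjks
Final line 2: urgoy

Answer: urgoy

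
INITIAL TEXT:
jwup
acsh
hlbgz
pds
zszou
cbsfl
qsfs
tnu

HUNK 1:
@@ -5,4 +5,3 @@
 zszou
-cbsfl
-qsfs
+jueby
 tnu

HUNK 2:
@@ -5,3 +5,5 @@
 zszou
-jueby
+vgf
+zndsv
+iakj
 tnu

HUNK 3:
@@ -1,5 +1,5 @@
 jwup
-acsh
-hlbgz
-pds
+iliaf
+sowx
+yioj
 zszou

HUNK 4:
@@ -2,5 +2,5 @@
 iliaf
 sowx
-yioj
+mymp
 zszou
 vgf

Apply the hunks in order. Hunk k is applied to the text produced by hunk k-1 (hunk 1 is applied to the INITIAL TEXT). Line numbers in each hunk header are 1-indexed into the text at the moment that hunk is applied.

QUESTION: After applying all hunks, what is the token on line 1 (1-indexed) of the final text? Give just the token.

Hunk 1: at line 5 remove [cbsfl,qsfs] add [jueby] -> 7 lines: jwup acsh hlbgz pds zszou jueby tnu
Hunk 2: at line 5 remove [jueby] add [vgf,zndsv,iakj] -> 9 lines: jwup acsh hlbgz pds zszou vgf zndsv iakj tnu
Hunk 3: at line 1 remove [acsh,hlbgz,pds] add [iliaf,sowx,yioj] -> 9 lines: jwup iliaf sowx yioj zszou vgf zndsv iakj tnu
Hunk 4: at line 2 remove [yioj] add [mymp] -> 9 lines: jwup iliaf sowx mymp zszou vgf zndsv iakj tnu
Final line 1: jwup

Answer: jwup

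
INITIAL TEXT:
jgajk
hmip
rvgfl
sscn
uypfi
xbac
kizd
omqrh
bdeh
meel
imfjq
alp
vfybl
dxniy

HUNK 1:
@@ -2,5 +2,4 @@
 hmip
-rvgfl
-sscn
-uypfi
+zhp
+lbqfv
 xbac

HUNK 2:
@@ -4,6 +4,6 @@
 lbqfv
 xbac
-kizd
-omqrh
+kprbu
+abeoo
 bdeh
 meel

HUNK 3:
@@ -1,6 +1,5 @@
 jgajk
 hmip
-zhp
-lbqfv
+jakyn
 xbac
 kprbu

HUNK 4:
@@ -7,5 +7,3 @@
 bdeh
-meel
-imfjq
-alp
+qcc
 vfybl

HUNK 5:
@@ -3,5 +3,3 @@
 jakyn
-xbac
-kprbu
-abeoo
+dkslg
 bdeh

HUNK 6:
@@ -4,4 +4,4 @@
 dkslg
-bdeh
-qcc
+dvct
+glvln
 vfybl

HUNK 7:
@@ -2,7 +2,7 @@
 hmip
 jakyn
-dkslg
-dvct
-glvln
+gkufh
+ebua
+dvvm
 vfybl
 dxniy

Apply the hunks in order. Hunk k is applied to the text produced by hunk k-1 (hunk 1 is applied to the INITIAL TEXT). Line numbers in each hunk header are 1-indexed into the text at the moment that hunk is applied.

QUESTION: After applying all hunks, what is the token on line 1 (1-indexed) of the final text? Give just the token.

Answer: jgajk

Derivation:
Hunk 1: at line 2 remove [rvgfl,sscn,uypfi] add [zhp,lbqfv] -> 13 lines: jgajk hmip zhp lbqfv xbac kizd omqrh bdeh meel imfjq alp vfybl dxniy
Hunk 2: at line 4 remove [kizd,omqrh] add [kprbu,abeoo] -> 13 lines: jgajk hmip zhp lbqfv xbac kprbu abeoo bdeh meel imfjq alp vfybl dxniy
Hunk 3: at line 1 remove [zhp,lbqfv] add [jakyn] -> 12 lines: jgajk hmip jakyn xbac kprbu abeoo bdeh meel imfjq alp vfybl dxniy
Hunk 4: at line 7 remove [meel,imfjq,alp] add [qcc] -> 10 lines: jgajk hmip jakyn xbac kprbu abeoo bdeh qcc vfybl dxniy
Hunk 5: at line 3 remove [xbac,kprbu,abeoo] add [dkslg] -> 8 lines: jgajk hmip jakyn dkslg bdeh qcc vfybl dxniy
Hunk 6: at line 4 remove [bdeh,qcc] add [dvct,glvln] -> 8 lines: jgajk hmip jakyn dkslg dvct glvln vfybl dxniy
Hunk 7: at line 2 remove [dkslg,dvct,glvln] add [gkufh,ebua,dvvm] -> 8 lines: jgajk hmip jakyn gkufh ebua dvvm vfybl dxniy
Final line 1: jgajk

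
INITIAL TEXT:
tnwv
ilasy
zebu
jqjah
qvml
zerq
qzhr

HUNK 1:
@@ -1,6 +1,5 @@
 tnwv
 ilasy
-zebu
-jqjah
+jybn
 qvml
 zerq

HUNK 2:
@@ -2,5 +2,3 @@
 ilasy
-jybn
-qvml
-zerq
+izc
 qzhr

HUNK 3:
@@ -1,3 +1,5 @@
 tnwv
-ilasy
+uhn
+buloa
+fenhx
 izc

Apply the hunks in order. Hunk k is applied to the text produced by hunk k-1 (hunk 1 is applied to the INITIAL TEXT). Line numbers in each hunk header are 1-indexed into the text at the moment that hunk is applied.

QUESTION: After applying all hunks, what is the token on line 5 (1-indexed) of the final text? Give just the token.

Hunk 1: at line 1 remove [zebu,jqjah] add [jybn] -> 6 lines: tnwv ilasy jybn qvml zerq qzhr
Hunk 2: at line 2 remove [jybn,qvml,zerq] add [izc] -> 4 lines: tnwv ilasy izc qzhr
Hunk 3: at line 1 remove [ilasy] add [uhn,buloa,fenhx] -> 6 lines: tnwv uhn buloa fenhx izc qzhr
Final line 5: izc

Answer: izc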